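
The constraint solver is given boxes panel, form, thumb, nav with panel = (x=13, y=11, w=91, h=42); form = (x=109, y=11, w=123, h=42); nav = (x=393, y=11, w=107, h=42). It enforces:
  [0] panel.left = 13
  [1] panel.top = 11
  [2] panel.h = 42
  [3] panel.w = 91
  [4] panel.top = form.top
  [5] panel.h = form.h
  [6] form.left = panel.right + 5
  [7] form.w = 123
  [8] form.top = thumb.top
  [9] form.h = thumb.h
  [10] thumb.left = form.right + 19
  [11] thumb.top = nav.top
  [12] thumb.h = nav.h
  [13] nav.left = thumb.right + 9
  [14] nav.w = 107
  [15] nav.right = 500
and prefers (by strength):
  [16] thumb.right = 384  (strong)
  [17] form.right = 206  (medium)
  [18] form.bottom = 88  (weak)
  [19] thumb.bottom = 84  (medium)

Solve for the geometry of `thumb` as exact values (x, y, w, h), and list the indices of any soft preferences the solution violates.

1. thumb.y = 11  [form.top = thumb.top]
2. thumb.h = 42  [form.h = thumb.h]
3. thumb.x = 251  [thumb.left = form.right + 19]
4. thumb.w = 133  [nav.left = thumb.right + 9]

thumb = (x=251, y=11, w=133, h=42)
violated soft preferences: 17, 18, 19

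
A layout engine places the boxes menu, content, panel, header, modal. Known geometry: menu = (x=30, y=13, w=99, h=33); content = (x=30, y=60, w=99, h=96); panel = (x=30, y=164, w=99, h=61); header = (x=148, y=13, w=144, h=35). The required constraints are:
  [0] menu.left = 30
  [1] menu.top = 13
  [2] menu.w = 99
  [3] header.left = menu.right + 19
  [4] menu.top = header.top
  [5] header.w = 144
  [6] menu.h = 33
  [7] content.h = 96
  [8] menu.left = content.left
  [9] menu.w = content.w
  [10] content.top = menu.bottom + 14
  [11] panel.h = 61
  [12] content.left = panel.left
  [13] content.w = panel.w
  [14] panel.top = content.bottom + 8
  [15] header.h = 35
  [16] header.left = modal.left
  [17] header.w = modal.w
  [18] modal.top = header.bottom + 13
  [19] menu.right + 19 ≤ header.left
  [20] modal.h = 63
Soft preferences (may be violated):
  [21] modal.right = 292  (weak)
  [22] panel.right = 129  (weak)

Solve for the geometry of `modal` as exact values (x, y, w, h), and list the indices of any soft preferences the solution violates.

modal = (x=148, y=61, w=144, h=63)
violated soft preferences: none

1. modal.x = 148  [header.left = modal.left]
2. modal.w = 144  [header.w = modal.w]
3. modal.y = 61  [modal.top = header.bottom + 13]
4. modal.h = 63  [modal.h = 63]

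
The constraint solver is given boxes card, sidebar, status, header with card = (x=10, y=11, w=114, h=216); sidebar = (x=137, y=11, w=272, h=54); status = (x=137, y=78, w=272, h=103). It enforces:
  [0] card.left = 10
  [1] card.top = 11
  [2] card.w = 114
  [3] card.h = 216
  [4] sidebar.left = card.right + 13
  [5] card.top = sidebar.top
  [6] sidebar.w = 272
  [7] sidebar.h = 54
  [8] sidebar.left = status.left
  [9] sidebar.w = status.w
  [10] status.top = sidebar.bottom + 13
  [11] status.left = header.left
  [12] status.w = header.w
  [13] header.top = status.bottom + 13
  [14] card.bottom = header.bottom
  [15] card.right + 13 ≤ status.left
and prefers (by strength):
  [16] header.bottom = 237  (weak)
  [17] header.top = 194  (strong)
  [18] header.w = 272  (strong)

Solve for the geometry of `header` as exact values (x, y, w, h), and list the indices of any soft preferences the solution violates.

1. header.x = 137  [status.left = header.left]
2. header.w = 272  [status.w = header.w]
3. header.y = 194  [header.top = status.bottom + 13]
4. header.h = 33  [card.bottom = header.bottom]

header = (x=137, y=194, w=272, h=33)
violated soft preferences: 16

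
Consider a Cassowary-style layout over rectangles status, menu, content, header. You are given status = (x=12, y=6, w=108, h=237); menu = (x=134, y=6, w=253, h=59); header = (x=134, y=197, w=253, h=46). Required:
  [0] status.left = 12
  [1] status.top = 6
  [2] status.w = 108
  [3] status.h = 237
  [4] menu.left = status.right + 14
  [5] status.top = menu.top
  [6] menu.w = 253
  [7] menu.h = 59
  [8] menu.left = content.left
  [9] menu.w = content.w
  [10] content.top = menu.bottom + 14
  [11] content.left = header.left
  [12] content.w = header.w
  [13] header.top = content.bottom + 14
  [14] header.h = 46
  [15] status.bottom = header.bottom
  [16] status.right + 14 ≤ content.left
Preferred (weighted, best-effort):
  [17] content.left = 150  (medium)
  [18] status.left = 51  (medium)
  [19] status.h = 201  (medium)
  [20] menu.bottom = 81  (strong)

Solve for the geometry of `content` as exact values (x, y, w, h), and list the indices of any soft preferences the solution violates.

content = (x=134, y=79, w=253, h=104)
violated soft preferences: 17, 18, 19, 20

1. content.x = 134  [menu.left = content.left]
2. content.w = 253  [menu.w = content.w]
3. content.y = 79  [content.top = menu.bottom + 14]
4. content.h = 104  [header.top = content.bottom + 14]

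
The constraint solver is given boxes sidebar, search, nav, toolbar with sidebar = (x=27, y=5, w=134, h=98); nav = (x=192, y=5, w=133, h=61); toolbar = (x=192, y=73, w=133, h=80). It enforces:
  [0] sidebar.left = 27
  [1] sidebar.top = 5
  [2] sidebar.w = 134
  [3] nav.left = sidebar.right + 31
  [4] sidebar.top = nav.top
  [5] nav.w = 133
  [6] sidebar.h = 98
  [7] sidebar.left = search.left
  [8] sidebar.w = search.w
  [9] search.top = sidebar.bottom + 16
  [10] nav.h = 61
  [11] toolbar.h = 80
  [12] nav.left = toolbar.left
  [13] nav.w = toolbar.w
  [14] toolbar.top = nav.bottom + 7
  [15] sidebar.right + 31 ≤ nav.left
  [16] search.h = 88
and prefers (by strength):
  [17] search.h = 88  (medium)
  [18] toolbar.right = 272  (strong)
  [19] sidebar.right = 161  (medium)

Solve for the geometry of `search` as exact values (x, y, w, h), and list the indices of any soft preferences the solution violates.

1. search.x = 27  [sidebar.left = search.left]
2. search.w = 134  [sidebar.w = search.w]
3. search.y = 119  [search.top = sidebar.bottom + 16]
4. search.h = 88  [search.h = 88]

search = (x=27, y=119, w=134, h=88)
violated soft preferences: 18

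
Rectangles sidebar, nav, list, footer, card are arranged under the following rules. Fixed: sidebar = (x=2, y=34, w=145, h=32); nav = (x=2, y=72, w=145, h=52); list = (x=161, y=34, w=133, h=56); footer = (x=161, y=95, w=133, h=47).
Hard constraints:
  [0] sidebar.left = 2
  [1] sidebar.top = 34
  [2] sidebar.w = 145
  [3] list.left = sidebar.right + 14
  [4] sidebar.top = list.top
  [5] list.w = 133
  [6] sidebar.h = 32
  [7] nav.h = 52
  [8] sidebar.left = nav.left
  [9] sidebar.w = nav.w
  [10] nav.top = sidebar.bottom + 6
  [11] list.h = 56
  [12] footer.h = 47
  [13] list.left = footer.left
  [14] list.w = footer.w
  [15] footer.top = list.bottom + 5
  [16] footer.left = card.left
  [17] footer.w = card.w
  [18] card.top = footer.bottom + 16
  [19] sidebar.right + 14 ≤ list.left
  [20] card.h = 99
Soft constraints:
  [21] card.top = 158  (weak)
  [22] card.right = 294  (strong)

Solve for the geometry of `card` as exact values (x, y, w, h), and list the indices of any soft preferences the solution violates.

1. card.x = 161  [footer.left = card.left]
2. card.w = 133  [footer.w = card.w]
3. card.y = 158  [card.top = footer.bottom + 16]
4. card.h = 99  [card.h = 99]

card = (x=161, y=158, w=133, h=99)
violated soft preferences: none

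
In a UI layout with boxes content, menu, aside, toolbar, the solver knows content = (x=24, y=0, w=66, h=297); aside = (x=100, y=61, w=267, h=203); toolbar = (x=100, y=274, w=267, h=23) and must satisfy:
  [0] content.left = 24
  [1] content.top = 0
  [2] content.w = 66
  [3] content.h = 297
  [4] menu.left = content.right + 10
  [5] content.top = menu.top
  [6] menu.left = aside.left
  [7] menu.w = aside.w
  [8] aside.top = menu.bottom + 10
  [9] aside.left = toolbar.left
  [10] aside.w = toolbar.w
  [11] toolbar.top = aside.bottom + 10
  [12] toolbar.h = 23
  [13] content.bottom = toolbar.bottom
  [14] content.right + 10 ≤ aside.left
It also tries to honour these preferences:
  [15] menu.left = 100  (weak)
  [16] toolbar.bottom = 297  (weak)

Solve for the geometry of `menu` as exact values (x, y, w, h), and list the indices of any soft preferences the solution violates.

1. menu.x = 100  [menu.left = content.right + 10]
2. menu.y = 0  [content.top = menu.top]
3. menu.w = 267  [menu.w = aside.w]
4. menu.h = 51  [aside.top = menu.bottom + 10]

menu = (x=100, y=0, w=267, h=51)
violated soft preferences: none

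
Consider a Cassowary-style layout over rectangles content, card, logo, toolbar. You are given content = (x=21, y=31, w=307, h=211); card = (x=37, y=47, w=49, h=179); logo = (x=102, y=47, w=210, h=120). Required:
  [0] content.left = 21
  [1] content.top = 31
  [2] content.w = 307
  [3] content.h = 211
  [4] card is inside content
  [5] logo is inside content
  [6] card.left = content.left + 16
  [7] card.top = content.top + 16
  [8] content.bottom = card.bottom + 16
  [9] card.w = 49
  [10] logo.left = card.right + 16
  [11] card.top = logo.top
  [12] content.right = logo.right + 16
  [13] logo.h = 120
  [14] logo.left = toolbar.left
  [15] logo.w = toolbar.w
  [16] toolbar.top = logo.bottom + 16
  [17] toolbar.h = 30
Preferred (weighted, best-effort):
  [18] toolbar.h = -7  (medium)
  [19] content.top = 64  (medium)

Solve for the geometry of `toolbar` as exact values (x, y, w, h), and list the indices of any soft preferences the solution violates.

toolbar = (x=102, y=183, w=210, h=30)
violated soft preferences: 18, 19

1. toolbar.x = 102  [logo.left = toolbar.left]
2. toolbar.w = 210  [logo.w = toolbar.w]
3. toolbar.y = 183  [toolbar.top = logo.bottom + 16]
4. toolbar.h = 30  [toolbar.h = 30]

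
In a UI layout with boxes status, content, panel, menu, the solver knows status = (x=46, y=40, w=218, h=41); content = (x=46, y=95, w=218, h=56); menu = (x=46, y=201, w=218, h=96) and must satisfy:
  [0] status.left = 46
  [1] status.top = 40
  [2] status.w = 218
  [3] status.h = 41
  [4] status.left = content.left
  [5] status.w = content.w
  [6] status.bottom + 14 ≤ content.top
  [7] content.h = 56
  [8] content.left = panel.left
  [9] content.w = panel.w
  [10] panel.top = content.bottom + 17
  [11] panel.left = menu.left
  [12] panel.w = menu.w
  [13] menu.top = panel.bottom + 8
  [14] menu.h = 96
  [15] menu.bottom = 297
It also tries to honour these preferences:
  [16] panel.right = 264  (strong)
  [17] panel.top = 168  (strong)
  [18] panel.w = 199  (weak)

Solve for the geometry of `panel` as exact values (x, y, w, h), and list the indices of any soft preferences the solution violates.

panel = (x=46, y=168, w=218, h=25)
violated soft preferences: 18

1. panel.x = 46  [content.left = panel.left]
2. panel.w = 218  [content.w = panel.w]
3. panel.y = 168  [panel.top = content.bottom + 17]
4. panel.h = 25  [menu.top = panel.bottom + 8]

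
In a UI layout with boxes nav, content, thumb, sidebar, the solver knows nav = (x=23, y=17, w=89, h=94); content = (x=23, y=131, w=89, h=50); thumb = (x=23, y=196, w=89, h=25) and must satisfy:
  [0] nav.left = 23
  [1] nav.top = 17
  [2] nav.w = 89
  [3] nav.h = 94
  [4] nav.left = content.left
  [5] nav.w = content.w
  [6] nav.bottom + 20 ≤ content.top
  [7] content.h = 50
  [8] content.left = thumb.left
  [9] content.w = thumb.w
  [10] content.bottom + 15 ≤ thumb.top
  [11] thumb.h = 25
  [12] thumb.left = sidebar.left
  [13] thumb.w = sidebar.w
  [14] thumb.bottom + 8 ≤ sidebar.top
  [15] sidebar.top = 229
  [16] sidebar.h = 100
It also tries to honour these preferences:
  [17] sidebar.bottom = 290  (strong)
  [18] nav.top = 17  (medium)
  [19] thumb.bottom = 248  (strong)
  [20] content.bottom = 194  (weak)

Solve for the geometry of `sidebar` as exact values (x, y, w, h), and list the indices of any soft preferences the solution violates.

sidebar = (x=23, y=229, w=89, h=100)
violated soft preferences: 17, 19, 20

1. sidebar.x = 23  [thumb.left = sidebar.left]
2. sidebar.w = 89  [thumb.w = sidebar.w]
3. sidebar.y = 229  [sidebar.top = 229]
4. sidebar.h = 100  [sidebar.h = 100]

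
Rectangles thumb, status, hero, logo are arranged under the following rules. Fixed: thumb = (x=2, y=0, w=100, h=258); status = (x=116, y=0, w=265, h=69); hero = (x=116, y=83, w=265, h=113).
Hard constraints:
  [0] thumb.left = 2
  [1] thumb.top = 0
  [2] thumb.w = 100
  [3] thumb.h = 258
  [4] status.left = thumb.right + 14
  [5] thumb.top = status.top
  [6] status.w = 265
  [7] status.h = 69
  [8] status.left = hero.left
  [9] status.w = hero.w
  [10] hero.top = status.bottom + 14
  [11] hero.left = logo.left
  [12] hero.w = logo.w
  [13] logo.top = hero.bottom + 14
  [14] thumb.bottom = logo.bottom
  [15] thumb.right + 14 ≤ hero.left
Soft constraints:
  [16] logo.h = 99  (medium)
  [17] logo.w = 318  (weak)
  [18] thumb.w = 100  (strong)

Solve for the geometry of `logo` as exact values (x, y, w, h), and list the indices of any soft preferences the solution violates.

logo = (x=116, y=210, w=265, h=48)
violated soft preferences: 16, 17

1. logo.x = 116  [hero.left = logo.left]
2. logo.w = 265  [hero.w = logo.w]
3. logo.y = 210  [logo.top = hero.bottom + 14]
4. logo.h = 48  [thumb.bottom = logo.bottom]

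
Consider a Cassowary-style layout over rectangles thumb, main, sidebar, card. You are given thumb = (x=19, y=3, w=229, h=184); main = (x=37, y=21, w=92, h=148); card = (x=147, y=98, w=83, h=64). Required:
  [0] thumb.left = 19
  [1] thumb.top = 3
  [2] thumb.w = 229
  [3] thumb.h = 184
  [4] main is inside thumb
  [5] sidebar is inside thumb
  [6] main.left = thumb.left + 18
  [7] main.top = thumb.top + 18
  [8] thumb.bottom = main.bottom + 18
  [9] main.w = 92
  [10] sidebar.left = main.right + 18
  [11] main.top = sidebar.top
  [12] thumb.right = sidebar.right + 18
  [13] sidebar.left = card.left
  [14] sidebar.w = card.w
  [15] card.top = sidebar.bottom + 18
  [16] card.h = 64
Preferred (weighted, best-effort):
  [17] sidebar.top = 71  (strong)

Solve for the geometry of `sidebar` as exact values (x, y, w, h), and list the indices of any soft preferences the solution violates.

1. sidebar.x = 147  [sidebar.left = main.right + 18]
2. sidebar.y = 21  [main.top = sidebar.top]
3. sidebar.w = 83  [thumb.right = sidebar.right + 18]
4. sidebar.h = 59  [card.top = sidebar.bottom + 18]

sidebar = (x=147, y=21, w=83, h=59)
violated soft preferences: 17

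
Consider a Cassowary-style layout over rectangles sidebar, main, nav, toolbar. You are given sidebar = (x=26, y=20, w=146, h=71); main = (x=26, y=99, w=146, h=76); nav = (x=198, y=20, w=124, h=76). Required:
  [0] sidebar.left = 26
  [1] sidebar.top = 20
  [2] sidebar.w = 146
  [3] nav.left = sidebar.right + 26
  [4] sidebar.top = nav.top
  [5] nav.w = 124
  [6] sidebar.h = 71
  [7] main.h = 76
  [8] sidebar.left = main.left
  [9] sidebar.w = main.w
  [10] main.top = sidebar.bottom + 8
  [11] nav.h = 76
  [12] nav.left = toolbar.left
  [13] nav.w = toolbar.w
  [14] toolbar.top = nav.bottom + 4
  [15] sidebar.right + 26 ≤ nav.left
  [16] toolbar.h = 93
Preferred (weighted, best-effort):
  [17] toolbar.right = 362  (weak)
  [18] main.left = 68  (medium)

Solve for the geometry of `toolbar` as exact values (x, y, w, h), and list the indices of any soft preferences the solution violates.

1. toolbar.x = 198  [nav.left = toolbar.left]
2. toolbar.w = 124  [nav.w = toolbar.w]
3. toolbar.y = 100  [toolbar.top = nav.bottom + 4]
4. toolbar.h = 93  [toolbar.h = 93]

toolbar = (x=198, y=100, w=124, h=93)
violated soft preferences: 17, 18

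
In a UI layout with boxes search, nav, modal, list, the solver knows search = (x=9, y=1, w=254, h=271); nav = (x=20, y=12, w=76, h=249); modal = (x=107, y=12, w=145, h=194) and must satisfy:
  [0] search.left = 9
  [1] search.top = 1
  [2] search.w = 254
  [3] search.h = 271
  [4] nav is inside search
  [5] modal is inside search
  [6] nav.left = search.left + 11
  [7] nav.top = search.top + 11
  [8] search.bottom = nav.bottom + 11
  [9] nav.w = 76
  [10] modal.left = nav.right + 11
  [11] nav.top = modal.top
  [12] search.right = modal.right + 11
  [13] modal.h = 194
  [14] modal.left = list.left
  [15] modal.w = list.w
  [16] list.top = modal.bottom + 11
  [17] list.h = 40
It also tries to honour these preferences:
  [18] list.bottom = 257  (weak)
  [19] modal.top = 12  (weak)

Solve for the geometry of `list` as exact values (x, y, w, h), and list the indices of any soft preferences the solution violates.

1. list.x = 107  [modal.left = list.left]
2. list.w = 145  [modal.w = list.w]
3. list.y = 217  [list.top = modal.bottom + 11]
4. list.h = 40  [list.h = 40]

list = (x=107, y=217, w=145, h=40)
violated soft preferences: none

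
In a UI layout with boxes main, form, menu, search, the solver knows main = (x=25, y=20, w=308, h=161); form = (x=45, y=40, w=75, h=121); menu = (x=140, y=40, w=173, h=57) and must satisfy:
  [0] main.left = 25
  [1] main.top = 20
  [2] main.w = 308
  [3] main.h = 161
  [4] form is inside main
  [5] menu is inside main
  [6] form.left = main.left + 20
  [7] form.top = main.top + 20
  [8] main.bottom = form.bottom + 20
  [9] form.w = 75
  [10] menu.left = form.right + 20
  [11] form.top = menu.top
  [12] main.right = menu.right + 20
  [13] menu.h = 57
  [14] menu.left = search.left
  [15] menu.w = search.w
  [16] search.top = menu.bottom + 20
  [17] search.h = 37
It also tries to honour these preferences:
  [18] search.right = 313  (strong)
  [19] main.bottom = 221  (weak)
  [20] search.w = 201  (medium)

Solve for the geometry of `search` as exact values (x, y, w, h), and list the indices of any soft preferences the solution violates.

search = (x=140, y=117, w=173, h=37)
violated soft preferences: 19, 20

1. search.x = 140  [menu.left = search.left]
2. search.w = 173  [menu.w = search.w]
3. search.y = 117  [search.top = menu.bottom + 20]
4. search.h = 37  [search.h = 37]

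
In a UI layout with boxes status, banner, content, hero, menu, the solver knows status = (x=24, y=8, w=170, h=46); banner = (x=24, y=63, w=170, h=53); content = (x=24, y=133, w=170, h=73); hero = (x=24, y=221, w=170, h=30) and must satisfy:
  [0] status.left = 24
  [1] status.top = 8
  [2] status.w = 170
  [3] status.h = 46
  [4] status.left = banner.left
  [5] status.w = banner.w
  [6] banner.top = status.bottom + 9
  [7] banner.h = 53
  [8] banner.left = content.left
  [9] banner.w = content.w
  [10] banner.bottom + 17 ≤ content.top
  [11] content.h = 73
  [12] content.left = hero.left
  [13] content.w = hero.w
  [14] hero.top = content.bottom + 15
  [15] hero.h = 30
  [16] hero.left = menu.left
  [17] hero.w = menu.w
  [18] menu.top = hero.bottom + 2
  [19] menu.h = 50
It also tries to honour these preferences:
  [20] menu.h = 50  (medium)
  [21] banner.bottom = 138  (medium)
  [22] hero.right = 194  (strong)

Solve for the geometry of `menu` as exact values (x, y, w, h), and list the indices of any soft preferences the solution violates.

menu = (x=24, y=253, w=170, h=50)
violated soft preferences: 21

1. menu.x = 24  [hero.left = menu.left]
2. menu.w = 170  [hero.w = menu.w]
3. menu.y = 253  [menu.top = hero.bottom + 2]
4. menu.h = 50  [menu.h = 50]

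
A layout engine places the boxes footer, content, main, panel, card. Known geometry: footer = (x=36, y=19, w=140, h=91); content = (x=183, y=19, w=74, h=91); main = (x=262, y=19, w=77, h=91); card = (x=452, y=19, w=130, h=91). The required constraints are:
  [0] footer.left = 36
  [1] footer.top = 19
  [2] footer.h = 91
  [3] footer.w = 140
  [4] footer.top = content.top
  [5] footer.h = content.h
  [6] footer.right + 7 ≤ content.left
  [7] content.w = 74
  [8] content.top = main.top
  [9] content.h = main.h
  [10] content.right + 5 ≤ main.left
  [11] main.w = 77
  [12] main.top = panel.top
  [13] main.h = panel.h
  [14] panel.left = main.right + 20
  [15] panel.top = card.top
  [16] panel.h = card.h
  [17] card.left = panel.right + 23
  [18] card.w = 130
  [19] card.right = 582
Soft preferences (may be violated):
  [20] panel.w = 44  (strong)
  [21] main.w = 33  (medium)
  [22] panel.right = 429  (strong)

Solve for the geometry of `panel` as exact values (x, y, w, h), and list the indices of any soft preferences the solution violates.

panel = (x=359, y=19, w=70, h=91)
violated soft preferences: 20, 21

1. panel.y = 19  [main.top = panel.top]
2. panel.h = 91  [main.h = panel.h]
3. panel.x = 359  [panel.left = main.right + 20]
4. panel.w = 70  [card.left = panel.right + 23]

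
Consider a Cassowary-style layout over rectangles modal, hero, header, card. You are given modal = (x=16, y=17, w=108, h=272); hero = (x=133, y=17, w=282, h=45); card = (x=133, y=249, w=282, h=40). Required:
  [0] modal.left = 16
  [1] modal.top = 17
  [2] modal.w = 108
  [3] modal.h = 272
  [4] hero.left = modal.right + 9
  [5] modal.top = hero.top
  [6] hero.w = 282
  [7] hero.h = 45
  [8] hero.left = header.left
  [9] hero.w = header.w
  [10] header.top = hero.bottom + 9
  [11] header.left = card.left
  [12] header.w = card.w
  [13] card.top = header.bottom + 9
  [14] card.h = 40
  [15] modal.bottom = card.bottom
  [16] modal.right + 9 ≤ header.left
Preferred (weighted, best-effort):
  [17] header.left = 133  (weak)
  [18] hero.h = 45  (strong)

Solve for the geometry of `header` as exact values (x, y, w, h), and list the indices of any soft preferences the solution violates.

header = (x=133, y=71, w=282, h=169)
violated soft preferences: none

1. header.x = 133  [hero.left = header.left]
2. header.w = 282  [hero.w = header.w]
3. header.y = 71  [header.top = hero.bottom + 9]
4. header.h = 169  [card.top = header.bottom + 9]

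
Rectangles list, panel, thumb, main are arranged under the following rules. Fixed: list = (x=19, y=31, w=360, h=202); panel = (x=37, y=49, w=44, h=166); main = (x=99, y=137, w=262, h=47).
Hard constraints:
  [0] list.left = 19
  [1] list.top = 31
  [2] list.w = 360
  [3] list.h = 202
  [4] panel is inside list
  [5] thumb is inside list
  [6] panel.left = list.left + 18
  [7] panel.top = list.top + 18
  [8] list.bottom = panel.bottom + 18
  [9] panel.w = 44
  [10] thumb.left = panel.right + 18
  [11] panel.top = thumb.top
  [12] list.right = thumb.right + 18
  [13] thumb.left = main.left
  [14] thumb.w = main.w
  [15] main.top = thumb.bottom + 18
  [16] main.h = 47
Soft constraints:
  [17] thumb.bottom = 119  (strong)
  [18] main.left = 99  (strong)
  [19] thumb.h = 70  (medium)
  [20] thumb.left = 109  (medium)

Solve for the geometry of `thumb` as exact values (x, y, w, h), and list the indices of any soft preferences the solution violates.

thumb = (x=99, y=49, w=262, h=70)
violated soft preferences: 20

1. thumb.x = 99  [thumb.left = panel.right + 18]
2. thumb.y = 49  [panel.top = thumb.top]
3. thumb.w = 262  [list.right = thumb.right + 18]
4. thumb.h = 70  [main.top = thumb.bottom + 18]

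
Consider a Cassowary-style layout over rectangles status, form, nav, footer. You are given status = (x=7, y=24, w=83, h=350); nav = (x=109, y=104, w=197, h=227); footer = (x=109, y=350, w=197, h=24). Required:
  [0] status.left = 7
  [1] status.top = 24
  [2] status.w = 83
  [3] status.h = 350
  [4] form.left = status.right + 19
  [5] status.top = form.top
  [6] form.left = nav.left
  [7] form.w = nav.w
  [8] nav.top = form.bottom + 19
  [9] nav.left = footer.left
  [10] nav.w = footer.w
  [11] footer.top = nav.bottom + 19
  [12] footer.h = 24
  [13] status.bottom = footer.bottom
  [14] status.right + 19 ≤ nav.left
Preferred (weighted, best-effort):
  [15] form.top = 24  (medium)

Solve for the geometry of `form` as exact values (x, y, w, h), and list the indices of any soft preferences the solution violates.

form = (x=109, y=24, w=197, h=61)
violated soft preferences: none

1. form.x = 109  [form.left = status.right + 19]
2. form.y = 24  [status.top = form.top]
3. form.w = 197  [form.w = nav.w]
4. form.h = 61  [nav.top = form.bottom + 19]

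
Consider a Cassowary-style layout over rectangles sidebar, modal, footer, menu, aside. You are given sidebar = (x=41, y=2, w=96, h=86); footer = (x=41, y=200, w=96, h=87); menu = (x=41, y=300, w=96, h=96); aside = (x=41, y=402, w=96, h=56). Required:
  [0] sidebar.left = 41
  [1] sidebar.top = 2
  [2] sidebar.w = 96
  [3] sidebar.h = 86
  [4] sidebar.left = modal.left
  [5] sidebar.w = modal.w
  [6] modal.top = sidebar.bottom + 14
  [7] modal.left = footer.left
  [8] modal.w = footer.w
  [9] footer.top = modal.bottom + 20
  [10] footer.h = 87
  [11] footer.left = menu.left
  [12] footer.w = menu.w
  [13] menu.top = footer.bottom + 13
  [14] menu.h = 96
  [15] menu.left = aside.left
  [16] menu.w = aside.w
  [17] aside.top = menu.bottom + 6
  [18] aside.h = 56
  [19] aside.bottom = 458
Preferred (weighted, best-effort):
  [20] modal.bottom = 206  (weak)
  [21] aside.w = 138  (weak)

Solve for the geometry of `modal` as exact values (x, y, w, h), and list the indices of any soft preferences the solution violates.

modal = (x=41, y=102, w=96, h=78)
violated soft preferences: 20, 21

1. modal.x = 41  [sidebar.left = modal.left]
2. modal.w = 96  [sidebar.w = modal.w]
3. modal.y = 102  [modal.top = sidebar.bottom + 14]
4. modal.h = 78  [footer.top = modal.bottom + 20]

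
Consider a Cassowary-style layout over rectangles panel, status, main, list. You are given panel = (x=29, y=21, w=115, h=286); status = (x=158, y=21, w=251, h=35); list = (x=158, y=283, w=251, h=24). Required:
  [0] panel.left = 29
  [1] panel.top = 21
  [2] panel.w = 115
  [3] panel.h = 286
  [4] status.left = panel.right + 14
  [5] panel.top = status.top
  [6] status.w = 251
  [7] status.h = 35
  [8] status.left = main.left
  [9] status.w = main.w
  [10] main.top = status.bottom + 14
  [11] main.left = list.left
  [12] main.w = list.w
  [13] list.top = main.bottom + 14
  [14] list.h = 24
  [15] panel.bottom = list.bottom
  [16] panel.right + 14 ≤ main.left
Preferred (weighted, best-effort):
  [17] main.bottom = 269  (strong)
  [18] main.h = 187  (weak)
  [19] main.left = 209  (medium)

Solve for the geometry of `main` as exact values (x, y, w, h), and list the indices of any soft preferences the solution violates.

1. main.x = 158  [status.left = main.left]
2. main.w = 251  [status.w = main.w]
3. main.y = 70  [main.top = status.bottom + 14]
4. main.h = 199  [list.top = main.bottom + 14]

main = (x=158, y=70, w=251, h=199)
violated soft preferences: 18, 19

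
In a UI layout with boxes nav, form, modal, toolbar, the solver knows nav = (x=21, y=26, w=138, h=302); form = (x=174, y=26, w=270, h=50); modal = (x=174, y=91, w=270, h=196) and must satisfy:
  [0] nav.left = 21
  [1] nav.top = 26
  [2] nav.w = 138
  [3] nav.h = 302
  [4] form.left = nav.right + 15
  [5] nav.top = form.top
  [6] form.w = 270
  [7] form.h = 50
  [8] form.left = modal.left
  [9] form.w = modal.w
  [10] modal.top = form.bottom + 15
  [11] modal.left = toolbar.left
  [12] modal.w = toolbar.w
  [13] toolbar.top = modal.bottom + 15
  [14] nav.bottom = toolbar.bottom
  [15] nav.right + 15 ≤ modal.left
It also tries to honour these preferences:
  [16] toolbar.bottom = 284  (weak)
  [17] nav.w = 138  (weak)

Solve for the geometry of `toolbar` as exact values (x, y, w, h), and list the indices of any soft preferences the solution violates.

toolbar = (x=174, y=302, w=270, h=26)
violated soft preferences: 16

1. toolbar.x = 174  [modal.left = toolbar.left]
2. toolbar.w = 270  [modal.w = toolbar.w]
3. toolbar.y = 302  [toolbar.top = modal.bottom + 15]
4. toolbar.h = 26  [nav.bottom = toolbar.bottom]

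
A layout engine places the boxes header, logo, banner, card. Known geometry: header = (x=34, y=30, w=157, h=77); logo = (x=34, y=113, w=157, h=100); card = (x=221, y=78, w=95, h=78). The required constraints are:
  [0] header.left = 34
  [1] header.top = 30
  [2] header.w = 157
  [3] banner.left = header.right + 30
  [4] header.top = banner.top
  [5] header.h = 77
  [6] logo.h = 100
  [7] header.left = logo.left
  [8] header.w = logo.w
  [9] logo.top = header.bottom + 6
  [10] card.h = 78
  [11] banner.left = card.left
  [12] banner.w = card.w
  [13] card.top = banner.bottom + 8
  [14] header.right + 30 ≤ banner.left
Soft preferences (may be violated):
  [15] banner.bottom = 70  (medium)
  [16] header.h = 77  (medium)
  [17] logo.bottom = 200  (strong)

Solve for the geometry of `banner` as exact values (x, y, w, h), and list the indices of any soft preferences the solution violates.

banner = (x=221, y=30, w=95, h=40)
violated soft preferences: 17

1. banner.x = 221  [banner.left = header.right + 30]
2. banner.y = 30  [header.top = banner.top]
3. banner.w = 95  [banner.w = card.w]
4. banner.h = 40  [card.top = banner.bottom + 8]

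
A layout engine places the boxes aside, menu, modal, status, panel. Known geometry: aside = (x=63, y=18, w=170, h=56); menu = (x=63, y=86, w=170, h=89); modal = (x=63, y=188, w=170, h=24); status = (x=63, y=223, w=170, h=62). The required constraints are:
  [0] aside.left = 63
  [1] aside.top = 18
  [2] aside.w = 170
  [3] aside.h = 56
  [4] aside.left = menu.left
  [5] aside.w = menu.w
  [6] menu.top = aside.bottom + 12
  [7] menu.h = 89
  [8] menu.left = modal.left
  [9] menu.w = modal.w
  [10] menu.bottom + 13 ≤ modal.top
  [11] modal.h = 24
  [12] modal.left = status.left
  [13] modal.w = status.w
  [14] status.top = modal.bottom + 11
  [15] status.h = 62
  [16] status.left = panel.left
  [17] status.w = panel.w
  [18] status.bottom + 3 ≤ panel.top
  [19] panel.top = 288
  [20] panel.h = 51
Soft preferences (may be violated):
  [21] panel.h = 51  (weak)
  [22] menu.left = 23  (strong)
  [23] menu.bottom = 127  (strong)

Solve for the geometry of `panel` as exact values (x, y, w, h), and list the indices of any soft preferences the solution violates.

panel = (x=63, y=288, w=170, h=51)
violated soft preferences: 22, 23

1. panel.x = 63  [status.left = panel.left]
2. panel.w = 170  [status.w = panel.w]
3. panel.y = 288  [panel.top = 288]
4. panel.h = 51  [panel.h = 51]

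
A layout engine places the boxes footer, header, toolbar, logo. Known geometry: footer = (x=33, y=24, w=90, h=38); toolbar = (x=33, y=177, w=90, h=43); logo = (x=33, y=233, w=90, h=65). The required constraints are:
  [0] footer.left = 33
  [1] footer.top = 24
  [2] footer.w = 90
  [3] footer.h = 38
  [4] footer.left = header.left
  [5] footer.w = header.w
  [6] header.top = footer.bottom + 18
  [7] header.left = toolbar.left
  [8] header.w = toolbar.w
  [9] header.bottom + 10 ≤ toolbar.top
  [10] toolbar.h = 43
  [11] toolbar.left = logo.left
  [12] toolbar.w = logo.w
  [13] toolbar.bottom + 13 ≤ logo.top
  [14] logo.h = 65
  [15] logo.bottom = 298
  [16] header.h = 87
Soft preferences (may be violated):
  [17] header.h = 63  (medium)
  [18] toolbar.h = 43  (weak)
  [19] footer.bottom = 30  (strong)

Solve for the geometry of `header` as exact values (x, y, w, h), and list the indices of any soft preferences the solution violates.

header = (x=33, y=80, w=90, h=87)
violated soft preferences: 17, 19

1. header.x = 33  [footer.left = header.left]
2. header.w = 90  [footer.w = header.w]
3. header.y = 80  [header.top = footer.bottom + 18]
4. header.h = 87  [header.h = 87]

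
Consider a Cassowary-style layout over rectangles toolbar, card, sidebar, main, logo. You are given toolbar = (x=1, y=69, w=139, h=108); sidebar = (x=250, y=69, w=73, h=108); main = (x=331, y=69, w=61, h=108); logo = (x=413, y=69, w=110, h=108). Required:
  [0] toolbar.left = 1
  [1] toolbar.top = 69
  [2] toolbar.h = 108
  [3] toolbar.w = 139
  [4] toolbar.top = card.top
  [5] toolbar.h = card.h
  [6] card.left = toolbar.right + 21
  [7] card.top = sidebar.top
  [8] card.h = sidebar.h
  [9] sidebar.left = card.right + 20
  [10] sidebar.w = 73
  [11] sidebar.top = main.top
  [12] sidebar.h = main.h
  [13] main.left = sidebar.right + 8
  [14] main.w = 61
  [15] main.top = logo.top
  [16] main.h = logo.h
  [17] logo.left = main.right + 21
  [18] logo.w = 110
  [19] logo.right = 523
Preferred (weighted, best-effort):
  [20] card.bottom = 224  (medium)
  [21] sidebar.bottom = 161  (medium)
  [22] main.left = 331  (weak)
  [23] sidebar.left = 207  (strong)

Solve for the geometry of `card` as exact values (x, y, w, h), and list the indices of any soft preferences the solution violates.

card = (x=161, y=69, w=69, h=108)
violated soft preferences: 20, 21, 23

1. card.y = 69  [toolbar.top = card.top]
2. card.h = 108  [toolbar.h = card.h]
3. card.x = 161  [card.left = toolbar.right + 21]
4. card.w = 69  [sidebar.left = card.right + 20]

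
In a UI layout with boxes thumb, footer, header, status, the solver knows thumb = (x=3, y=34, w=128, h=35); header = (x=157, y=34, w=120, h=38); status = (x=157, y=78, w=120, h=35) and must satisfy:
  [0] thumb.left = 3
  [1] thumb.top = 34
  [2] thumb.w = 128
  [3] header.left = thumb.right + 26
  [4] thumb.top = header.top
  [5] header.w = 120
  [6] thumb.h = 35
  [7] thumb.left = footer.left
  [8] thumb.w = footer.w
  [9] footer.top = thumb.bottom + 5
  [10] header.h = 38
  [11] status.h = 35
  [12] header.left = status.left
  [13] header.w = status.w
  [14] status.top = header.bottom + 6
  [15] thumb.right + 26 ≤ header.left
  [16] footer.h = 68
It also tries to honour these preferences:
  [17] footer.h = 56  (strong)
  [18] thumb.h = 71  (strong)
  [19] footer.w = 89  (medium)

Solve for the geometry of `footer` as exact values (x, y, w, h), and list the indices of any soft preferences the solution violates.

footer = (x=3, y=74, w=128, h=68)
violated soft preferences: 17, 18, 19

1. footer.x = 3  [thumb.left = footer.left]
2. footer.w = 128  [thumb.w = footer.w]
3. footer.y = 74  [footer.top = thumb.bottom + 5]
4. footer.h = 68  [footer.h = 68]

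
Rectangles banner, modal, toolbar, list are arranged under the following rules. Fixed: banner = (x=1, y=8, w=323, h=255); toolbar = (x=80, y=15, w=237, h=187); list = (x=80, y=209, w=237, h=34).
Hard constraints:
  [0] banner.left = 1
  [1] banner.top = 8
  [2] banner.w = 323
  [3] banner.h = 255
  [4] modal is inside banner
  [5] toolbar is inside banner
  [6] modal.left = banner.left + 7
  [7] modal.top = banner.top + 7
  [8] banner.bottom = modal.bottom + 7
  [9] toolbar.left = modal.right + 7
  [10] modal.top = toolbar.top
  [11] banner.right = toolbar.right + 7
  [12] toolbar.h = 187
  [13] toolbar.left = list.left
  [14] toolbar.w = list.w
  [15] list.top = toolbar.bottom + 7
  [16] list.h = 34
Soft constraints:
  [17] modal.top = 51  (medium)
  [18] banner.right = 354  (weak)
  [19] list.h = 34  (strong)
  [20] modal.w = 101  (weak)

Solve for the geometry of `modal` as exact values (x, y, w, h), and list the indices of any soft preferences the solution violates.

1. modal.x = 8  [modal.left = banner.left + 7]
2. modal.y = 15  [modal.top = banner.top + 7]
3. modal.h = 241  [banner.bottom = modal.bottom + 7]
4. modal.w = 65  [toolbar.left = modal.right + 7]

modal = (x=8, y=15, w=65, h=241)
violated soft preferences: 17, 18, 20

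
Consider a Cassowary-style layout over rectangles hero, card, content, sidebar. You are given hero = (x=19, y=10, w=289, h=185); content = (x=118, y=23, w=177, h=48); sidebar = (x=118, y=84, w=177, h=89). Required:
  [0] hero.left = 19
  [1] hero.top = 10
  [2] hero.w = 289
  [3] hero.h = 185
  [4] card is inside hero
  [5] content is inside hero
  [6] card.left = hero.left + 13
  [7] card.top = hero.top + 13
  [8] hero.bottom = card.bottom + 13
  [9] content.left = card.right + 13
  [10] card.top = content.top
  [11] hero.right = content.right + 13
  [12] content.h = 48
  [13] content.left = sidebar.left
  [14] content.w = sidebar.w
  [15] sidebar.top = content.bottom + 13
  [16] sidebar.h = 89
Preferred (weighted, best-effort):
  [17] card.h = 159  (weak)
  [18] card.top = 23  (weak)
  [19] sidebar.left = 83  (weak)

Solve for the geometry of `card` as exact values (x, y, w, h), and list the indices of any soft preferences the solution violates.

card = (x=32, y=23, w=73, h=159)
violated soft preferences: 19

1. card.x = 32  [card.left = hero.left + 13]
2. card.y = 23  [card.top = hero.top + 13]
3. card.h = 159  [hero.bottom = card.bottom + 13]
4. card.w = 73  [content.left = card.right + 13]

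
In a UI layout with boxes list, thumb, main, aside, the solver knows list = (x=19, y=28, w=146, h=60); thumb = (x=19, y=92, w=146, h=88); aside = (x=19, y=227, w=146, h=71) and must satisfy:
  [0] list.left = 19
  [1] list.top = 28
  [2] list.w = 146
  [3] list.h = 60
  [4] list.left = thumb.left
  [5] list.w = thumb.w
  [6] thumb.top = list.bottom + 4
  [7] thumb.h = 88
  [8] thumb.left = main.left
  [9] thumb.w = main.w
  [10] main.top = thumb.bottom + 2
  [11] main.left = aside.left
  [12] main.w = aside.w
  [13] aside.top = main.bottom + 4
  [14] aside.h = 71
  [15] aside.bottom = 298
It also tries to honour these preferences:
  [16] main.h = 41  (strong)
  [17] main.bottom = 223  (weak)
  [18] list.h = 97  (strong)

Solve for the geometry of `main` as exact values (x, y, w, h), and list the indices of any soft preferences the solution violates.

main = (x=19, y=182, w=146, h=41)
violated soft preferences: 18

1. main.x = 19  [thumb.left = main.left]
2. main.w = 146  [thumb.w = main.w]
3. main.y = 182  [main.top = thumb.bottom + 2]
4. main.h = 41  [aside.top = main.bottom + 4]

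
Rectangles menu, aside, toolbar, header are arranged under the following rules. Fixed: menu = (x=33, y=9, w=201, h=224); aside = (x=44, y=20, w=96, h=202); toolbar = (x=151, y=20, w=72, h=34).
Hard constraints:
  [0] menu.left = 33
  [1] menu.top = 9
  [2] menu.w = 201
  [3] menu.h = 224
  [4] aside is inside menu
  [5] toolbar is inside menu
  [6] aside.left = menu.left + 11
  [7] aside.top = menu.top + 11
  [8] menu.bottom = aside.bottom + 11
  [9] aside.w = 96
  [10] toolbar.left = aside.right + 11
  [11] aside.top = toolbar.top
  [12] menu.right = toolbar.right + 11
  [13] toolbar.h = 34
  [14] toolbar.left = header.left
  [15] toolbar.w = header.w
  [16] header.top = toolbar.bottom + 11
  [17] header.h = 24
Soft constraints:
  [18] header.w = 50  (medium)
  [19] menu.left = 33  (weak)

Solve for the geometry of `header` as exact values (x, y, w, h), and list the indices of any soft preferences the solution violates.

1. header.x = 151  [toolbar.left = header.left]
2. header.w = 72  [toolbar.w = header.w]
3. header.y = 65  [header.top = toolbar.bottom + 11]
4. header.h = 24  [header.h = 24]

header = (x=151, y=65, w=72, h=24)
violated soft preferences: 18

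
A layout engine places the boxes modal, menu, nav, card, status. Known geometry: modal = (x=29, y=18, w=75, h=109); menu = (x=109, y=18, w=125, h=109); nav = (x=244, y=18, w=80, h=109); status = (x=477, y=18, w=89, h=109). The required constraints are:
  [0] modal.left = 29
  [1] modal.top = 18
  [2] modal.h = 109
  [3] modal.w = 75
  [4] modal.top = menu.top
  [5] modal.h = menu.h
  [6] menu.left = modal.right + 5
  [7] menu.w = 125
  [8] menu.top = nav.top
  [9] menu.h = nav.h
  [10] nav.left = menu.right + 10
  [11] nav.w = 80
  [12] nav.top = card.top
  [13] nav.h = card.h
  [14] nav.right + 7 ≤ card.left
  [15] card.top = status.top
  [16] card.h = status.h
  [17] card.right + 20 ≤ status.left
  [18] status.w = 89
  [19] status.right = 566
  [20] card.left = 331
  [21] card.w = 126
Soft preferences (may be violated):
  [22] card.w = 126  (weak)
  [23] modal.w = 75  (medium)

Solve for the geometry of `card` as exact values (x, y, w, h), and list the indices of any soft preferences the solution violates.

card = (x=331, y=18, w=126, h=109)
violated soft preferences: none

1. card.y = 18  [nav.top = card.top]
2. card.h = 109  [nav.h = card.h]
3. card.x = 331  [card.left = 331]
4. card.w = 126  [card.w = 126]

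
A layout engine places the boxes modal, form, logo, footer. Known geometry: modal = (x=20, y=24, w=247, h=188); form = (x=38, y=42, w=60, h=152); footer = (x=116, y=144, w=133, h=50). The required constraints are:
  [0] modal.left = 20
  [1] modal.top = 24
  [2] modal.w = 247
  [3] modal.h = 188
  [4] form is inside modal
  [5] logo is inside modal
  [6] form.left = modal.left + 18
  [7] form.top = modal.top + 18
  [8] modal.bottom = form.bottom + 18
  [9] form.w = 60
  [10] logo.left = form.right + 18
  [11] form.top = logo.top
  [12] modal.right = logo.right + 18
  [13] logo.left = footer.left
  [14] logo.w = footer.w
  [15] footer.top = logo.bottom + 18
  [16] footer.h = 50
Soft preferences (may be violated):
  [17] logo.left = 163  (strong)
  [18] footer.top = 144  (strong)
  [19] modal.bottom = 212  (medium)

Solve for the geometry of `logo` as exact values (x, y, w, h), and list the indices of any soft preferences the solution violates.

1. logo.x = 116  [logo.left = form.right + 18]
2. logo.y = 42  [form.top = logo.top]
3. logo.w = 133  [modal.right = logo.right + 18]
4. logo.h = 84  [footer.top = logo.bottom + 18]

logo = (x=116, y=42, w=133, h=84)
violated soft preferences: 17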